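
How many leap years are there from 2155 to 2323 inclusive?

Years divisible by 4: 2156, 2160, …, 2320 — 42 in all.
Of these, 2200, 2300 are divisible by 100 but not 400, so not leap.
Leap years: 42 − 2 = 40.

40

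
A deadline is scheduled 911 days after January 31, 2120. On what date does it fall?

July 30, 2122

Count 911 days after January 31, 2120:
January 31, 2120 → January 31, 2121: 366 days (2120 is a leap year).
January 31, 2121 → January 31, 2122: 365 days.
January 2122: 31 − 31 = 0 days remain.
Then February 2122 (28), March (31), April (30), May (31), June (30): 28 + 31 + 30 + 31 + 30 = 150 days.
July 1–30, 2122: 30 days.
Residual: 180 days.
Total: 911 days.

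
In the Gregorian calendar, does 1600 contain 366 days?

Yes

1600 is a leap year (divisible by 400).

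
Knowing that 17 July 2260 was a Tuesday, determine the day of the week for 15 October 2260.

July 2260: 31 − 17 = 14 days remain.
Then August (31), September (30): 31 + 30 = 61 days.
October 1–15, 2260: 15 days.
Total: 14 + 61 + 15 = 90 days.
90 mod 7 = 6, so 6 days after Tuesday is Monday.

Monday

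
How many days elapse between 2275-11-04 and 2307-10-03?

Day-of-year of November 4, 2275: 308.
Day-of-year of October 3, 2307: 276.
2275 has 365 days, so 365 − 308 = 57 days remain in 2275.
Full years 2276–2306: 24 common + 7 leap = 24×365 + 7×366 = 11322 days.
Total: 57 + 11322 + 276 = 11655 days.

11655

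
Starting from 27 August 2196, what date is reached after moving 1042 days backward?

20 October 2193

Count 1042 days before August 27, 2196:
October 20, 2193 → October 20, 2194: 365 days.
October 20, 2194 → October 20, 2195: 365 days.
October 2195: 31 − 20 = 11 days remain.
Then 9 full months totalling 274 days.
August 1–27, 2196: 27 days.
Residual: 312 days.
Total: 1042 days.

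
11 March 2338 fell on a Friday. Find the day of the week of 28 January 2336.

Count forward from the earlier date (January 28, 2336) to the later (March 11, 2338):
January 2336: 31 − 28 = 3 days remain.
Then 25 full months totalling 759 days.
March 1–11, 2338: 11 days.
Total: 3 + 759 + 11 = 773 days.
773 mod 7 = 3, so 3 days before Friday is Tuesday.

Tuesday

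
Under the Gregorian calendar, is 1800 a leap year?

1800 is not a leap year (divisible by 100 but not 400).

No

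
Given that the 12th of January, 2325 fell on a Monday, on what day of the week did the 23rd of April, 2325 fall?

January 2325: 31 − 12 = 19 days remain.
Then February 2325 (28), March (31): 28 + 31 = 59 days.
April 1–23, 2325: 23 days.
Total: 19 + 59 + 23 = 101 days.
101 mod 7 = 3, so 3 days after Monday is Thursday.

Thursday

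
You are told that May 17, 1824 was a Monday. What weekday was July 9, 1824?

May 1824: 31 − 17 = 14 days remain.
Then June (30): 30 days.
July 1–9, 1824: 9 days.
Total: 14 + 30 + 9 = 53 days.
53 mod 7 = 4, so 4 days after Monday is Friday.

Friday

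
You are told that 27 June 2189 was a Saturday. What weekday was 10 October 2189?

Saturday

June 2189: 30 − 27 = 3 days remain.
Then July (31), August (31), September (30): 31 + 31 + 30 = 92 days.
October 1–10, 2189: 10 days.
Total: 3 + 92 + 10 = 105 days.
105 is a multiple of 7, so 10 October 2189 falls on the same weekday: Saturday.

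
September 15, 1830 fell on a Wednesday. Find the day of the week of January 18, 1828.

Friday

Count forward from the earlier date (January 18, 1828) to the later (September 15, 1830):
January 18, 1828 → January 18, 1829: 366 days (1828 is a leap year).
January 18, 1829 → January 18, 1830: 365 days.
January 1830: 31 − 18 = 13 days remain.
Then February 1830 (28), March (31), April (30), May (31), June (30), July (31), August (31): 28 + 31 + 30 + 31 + 30 + 31 + 31 = 212 days.
September 1–15, 1830: 15 days.
Residual: 240 days.
Total: 971 days.
971 mod 7 = 5, so 5 days before Wednesday is Friday.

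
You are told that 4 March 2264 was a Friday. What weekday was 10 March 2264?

Thursday

Within March 2264: 10 − 4 = 6 days.
6 mod 7 = 6, so 6 days after Friday is Thursday.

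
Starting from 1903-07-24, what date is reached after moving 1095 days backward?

1900-07-24

Count 1095 days before July 24, 1903:
July 24, 1900 → July 24, 1901: 365 days.
July 24, 1901 → July 24, 1902: 365 days.
July 24, 1902 → July 24, 1903: 365 days.
Total: 1095 days.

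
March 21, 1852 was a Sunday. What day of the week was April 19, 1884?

Saturday

Day-of-year of March 21, 1852: 81.
Day-of-year of April 19, 1884: 110.
1852 has 366 days, so 366 − 81 = 285 days remain in 1852.
Full years 1853–1883: 24 common + 7 leap = 24×365 + 7×366 = 11322 days.
Total: 285 + 11322 + 110 = 11717 days.
11717 mod 7 = 6, so 6 days after Sunday is Saturday.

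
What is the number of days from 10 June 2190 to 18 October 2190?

130

June 2190: 30 − 10 = 20 days remain.
Then July (31), August (31), September (30): 31 + 31 + 30 = 92 days.
October 1–18, 2190: 18 days.
Total: 20 + 92 + 18 = 130 days.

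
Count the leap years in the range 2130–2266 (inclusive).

Years divisible by 4: 2132, 2136, …, 2264 — 34 in all.
Of these, 2200 is divisible by 100 but not 400, so not leap.
Leap years: 34 − 1 = 33.

33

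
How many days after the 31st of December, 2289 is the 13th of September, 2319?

10847

Day-of-year of December 31, 2289: 365.
Day-of-year of September 13, 2319: 256.
2289 has 365 days, so 365 − 365 = 0 days remain in 2289.
Full years 2290–2318: 23 common + 6 leap = 23×365 + 6×366 = 10591 days.
Total: 0 + 10591 + 256 = 10847 days.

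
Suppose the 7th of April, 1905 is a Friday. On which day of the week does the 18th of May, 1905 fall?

April 1905: 30 − 7 = 23 days remain.
May 1–18, 1905: 18 days.
Total: 23 + 18 = 41 days.
41 mod 7 = 6, so 6 days after Friday is Thursday.

Thursday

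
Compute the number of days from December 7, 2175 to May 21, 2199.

From December 7, 2175 to December 7, 2198: 23 years, of which 6 contain a Feb 29 — 17×365 + 6×366 = 8401 days.
December 2198: 31 − 7 = 24 days remain.
Then January (31), February 2199 (28), March (31), April (30): 31 + 28 + 31 + 30 = 120 days.
May 1–21, 2199: 21 days.
Residual: 165 days.
Total: 8566 days.

8566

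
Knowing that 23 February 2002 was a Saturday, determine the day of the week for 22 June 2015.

Monday

From February 23, 2002 to February 23, 2015: 13 years, of which 3 contain a Feb 29 — 10×365 + 3×366 = 4748 days.
February 2015: 28 − 23 = 5 days remain (2015 is not a leap year, so February has 28 days).
Then March (31), April (30), May (31): 31 + 30 + 31 = 92 days.
June 1–22, 2015: 22 days.
Residual: 119 days.
Total: 4867 days.
4867 mod 7 = 2, so 2 days after Saturday is Monday.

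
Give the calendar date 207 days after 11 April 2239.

4 November 2239

Count 207 days after April 11, 2239:
April 2239: 30 − 11 = 19 days remain.
Then May (31), June (30), July (31), August (31), September (30), October (31): 31 + 30 + 31 + 31 + 30 + 31 = 184 days.
November 1–4, 2239: 4 days.
Total: 19 + 184 + 4 = 207 days.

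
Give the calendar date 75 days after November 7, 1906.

January 21, 1907

Count 75 days after November 7, 1906:
November 1906: 30 − 7 = 23 days remain.
Then December (31): 31 days.
January 1–21, 1907: 21 days.
Total: 23 + 31 + 21 = 75 days.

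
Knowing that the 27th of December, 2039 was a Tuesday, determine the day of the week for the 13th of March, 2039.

Count forward from the earlier date (March 13, 2039) to the later (December 27, 2039):
March 2039: 31 − 13 = 18 days remain.
Then April (30), May (31), June (30), July (31), August (31), September (30), October (31), November (30): 30 + 31 + 30 + 31 + 31 + 30 + 31 + 30 = 244 days.
December 1–27, 2039: 27 days.
Total: 18 + 244 + 27 = 289 days.
289 mod 7 = 2, so 2 days before Tuesday is Sunday.

Sunday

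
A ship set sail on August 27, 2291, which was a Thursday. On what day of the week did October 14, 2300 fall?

From August 27, 2291 to August 27, 2300: 9 years, of which 2 contain a Feb 29 — 7×365 + 2×366 = 3287 days.
(2300 is not a leap year (divisible by 100 but not 400).)
August 2300: 31 − 27 = 4 days remain.
Then September (30): 30 days.
October 1–14, 2300: 14 days.
Residual: 48 days.
Total: 3335 days.
3335 mod 7 = 3, so 3 days after Thursday is Sunday.

Sunday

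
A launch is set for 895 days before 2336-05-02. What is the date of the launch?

2333-11-19

Count 895 days before May 2, 2336:
November 19, 2333 → November 19, 2334: 365 days.
November 19, 2334 → November 19, 2335: 365 days.
November 2335: 30 − 19 = 11 days remain.
Then December (31), January (31), February 2336 (29), March (31), April (30): 31 + 31 + 29 + 31 + 30 = 152 days.
May 1–2, 2336: 2 days.
Residual: 165 days.
Total: 895 days.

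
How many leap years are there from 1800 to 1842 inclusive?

10

Years divisible by 4 in [1800, 1842]: 1800, 1804, 1808, 1812, 1816, 1820, 1824, 1828, 1832, 1836, 1840.
Of these, 1800 is divisible by 100 but not 400, so not leap.
Leap years: 11 − 1 = 10.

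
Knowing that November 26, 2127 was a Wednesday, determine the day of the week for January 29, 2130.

Sunday

November 26, 2127 → November 26, 2128: 366 days (2128 is a leap year).
November 26, 2128 → November 26, 2129: 365 days.
November 2129: 30 − 26 = 4 days remain.
Then December (31): 31 days.
January 1–29, 2130: 29 days.
Residual: 64 days.
Total: 795 days.
795 mod 7 = 4, so 4 days after Wednesday is Sunday.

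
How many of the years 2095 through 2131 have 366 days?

Years divisible by 4 in [2095, 2131]: 2096, 2100, 2104, 2108, 2112, 2116, 2120, 2124, 2128.
Of these, 2100 is divisible by 100 but not 400, so not leap.
Leap years: 9 − 1 = 8.

8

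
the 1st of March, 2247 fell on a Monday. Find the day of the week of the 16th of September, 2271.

Day-of-year of March 1, 2247: 60.
Day-of-year of September 16, 2271: 259.
2247 has 365 days, so 365 − 60 = 305 days remain in 2247.
Full years 2248–2270: 17 common + 6 leap = 17×365 + 6×366 = 8401 days.
Total: 305 + 8401 + 259 = 8965 days.
8965 mod 7 = 5, so 5 days after Monday is Saturday.

Saturday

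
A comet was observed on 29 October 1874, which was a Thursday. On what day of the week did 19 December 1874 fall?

October 1874: 31 − 29 = 2 days remain.
Then November (30): 30 days.
December 1–19, 1874: 19 days.
Total: 2 + 30 + 19 = 51 days.
51 mod 7 = 2, so 2 days after Thursday is Saturday.

Saturday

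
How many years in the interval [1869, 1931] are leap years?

14

Years divisible by 4: 1872, 1876, …, 1928 — 15 in all.
Of these, 1900 is divisible by 100 but not 400, so not leap.
Leap years: 15 − 1 = 14.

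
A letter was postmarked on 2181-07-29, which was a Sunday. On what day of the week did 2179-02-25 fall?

Count forward from the earlier date (February 25, 2179) to the later (July 29, 2181):
February 2179: 28 − 25 = 3 days remain (2179 is not a leap year, so February has 28 days).
Then 28 full months totalling 853 days.
July 1–29, 2181: 29 days.
Total: 3 + 853 + 29 = 885 days.
885 mod 7 = 3, so 3 days before Sunday is Thursday.

Thursday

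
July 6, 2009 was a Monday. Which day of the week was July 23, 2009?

Thursday

Within July 2009: 23 − 6 = 17 days.
17 mod 7 = 3, so 3 days after Monday is Thursday.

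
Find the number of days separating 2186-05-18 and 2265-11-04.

29024

From May 18, 2186 to May 18, 2265: 79 years, of which 19 contain a Feb 29 — 60×365 + 19×366 = 28854 days.
(2200 is not a leap year (divisible by 100 but not 400).)
May 2265: 31 − 18 = 13 days remain.
Then June (30), July (31), August (31), September (30), October (31): 30 + 31 + 31 + 30 + 31 = 153 days.
November 1–4, 2265: 4 days.
Residual: 170 days.
Total: 29024 days.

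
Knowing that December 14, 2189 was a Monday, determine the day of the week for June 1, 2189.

Monday

Count forward from the earlier date (June 1, 2189) to the later (December 14, 2189):
June 2189: 30 − 1 = 29 days remain.
Then July (31), August (31), September (30), October (31), November (30): 31 + 31 + 30 + 31 + 30 = 153 days.
December 1–14, 2189: 14 days.
Total: 29 + 153 + 14 = 196 days.
196 is a multiple of 7, so June 1, 2189 falls on the same weekday: Monday.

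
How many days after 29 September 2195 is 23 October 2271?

From September 29, 2195 to September 29, 2271: 76 years, of which 18 contain a Feb 29 — 58×365 + 18×366 = 27758 days.
(2200 is not a leap year (divisible by 100 but not 400).)
September 2271: 30 − 29 = 1 day remains.
October 1–23, 2271: 23 days.
Residual: 24 days.
Total: 27782 days.

27782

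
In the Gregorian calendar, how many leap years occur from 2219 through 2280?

16

Years divisible by 4: 2220, 2224, …, 2280 — 16 in all.
No century exceptions apply. Count: 16.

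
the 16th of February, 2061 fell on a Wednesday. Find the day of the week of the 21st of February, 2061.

Within February 2061: 21 − 16 = 5 days.
5 mod 7 = 5, so 5 days after Wednesday is Monday.

Monday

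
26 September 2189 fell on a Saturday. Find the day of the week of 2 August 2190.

Monday

September 2189: 30 − 26 = 4 days remain.
Then 10 full months totalling 304 days.
August 1–2, 2190: 2 days.
Total: 4 + 304 + 2 = 310 days.
310 mod 7 = 2, so 2 days after Saturday is Monday.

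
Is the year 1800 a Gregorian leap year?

No

1800 is not a leap year (divisible by 100 but not 400).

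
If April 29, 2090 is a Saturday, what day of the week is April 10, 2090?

Monday

Count forward from the earlier date (April 10, 2090) to the later (April 29, 2090):
Within April 2090: 29 − 10 = 19 days.
19 mod 7 = 5, so 5 days before Saturday is Monday.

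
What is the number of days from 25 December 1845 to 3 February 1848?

Day-of-year of December 25, 1845: 359.
Day-of-year of February 3, 1848: 34.
1845 has 365 days, so 365 − 359 = 6 days remain in 1845.
Full years: 1846: 365; 1847: 365. Sum = 730.
Total: 6 + 730 + 34 = 770 days.

770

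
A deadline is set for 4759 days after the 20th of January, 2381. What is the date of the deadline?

the 31st of January, 2394

Count 4759 days after January 20, 2381:
From January 20, 2381 to January 20, 2394: 13 years, of which 3 contain a Feb 29 — 10×365 + 3×366 = 4748 days.
Within January 2394: 31 − 20 = 11 days.
Total: 4759 days.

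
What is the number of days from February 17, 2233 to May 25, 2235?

827

February 17, 2233 → February 17, 2234: 365 days.
February 17, 2234 → February 17, 2235: 365 days.
February 2235: 28 − 17 = 11 days remain (2235 is not a leap year, so February has 28 days).
Then March (31), April (30): 31 + 30 = 61 days.
May 1–25, 2235: 25 days.
Residual: 97 days.
Total: 827 days.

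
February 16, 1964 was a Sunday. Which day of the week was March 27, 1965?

February 1964: 29 − 16 = 13 days remain (1964 is a leap year, so February has 29 days).
Then 12 full months totalling 365 days.
March 1–27, 1965: 27 days.
Total: 13 + 365 + 27 = 405 days.
405 mod 7 = 6, so 6 days after Sunday is Saturday.

Saturday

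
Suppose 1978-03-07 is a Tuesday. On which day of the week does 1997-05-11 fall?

Sunday

From March 7, 1978 to March 7, 1997: 19 years, of which 5 contain a Feb 29 — 14×365 + 5×366 = 6940 days.
March 1997: 31 − 7 = 24 days remain.
Then April (30): 30 days.
May 1–11, 1997: 11 days.
Residual: 65 days.
Total: 7005 days.
7005 mod 7 = 5, so 5 days after Tuesday is Sunday.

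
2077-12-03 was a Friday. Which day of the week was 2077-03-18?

Count forward from the earlier date (March 18, 2077) to the later (December 3, 2077):
March 2077: 31 − 18 = 13 days remain.
Then April (30), May (31), June (30), July (31), August (31), September (30), October (31), November (30): 30 + 31 + 30 + 31 + 31 + 30 + 31 + 30 = 244 days.
December 1–3, 2077: 3 days.
Total: 13 + 244 + 3 = 260 days.
260 mod 7 = 1, so 1 day before Friday is Thursday.

Thursday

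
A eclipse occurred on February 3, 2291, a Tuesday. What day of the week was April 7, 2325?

From February 3, 2291 to February 3, 2325: 34 years, of which 8 contain a Feb 29 — 26×365 + 8×366 = 12418 days.
(2300 is not a leap year (divisible by 100 but not 400).)
February 2325: 28 − 3 = 25 days remain (2325 is not a leap year, so February has 28 days).
Then March (31): 31 days.
April 1–7, 2325: 7 days.
Residual: 63 days.
Total: 12481 days.
12481 is a multiple of 7, so April 7, 2325 falls on the same weekday: Tuesday.

Tuesday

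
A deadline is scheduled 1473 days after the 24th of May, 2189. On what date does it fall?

the 5th of June, 2193

Count 1473 days after May 24, 2189:
May 24, 2189 → May 24, 2190: 365 days.
May 24, 2190 → May 24, 2191: 365 days.
May 24, 2191 → May 24, 2192: 366 days (2192 is a leap year).
May 24, 2192 → May 24, 2193: 365 days.
May 2193: 31 − 24 = 7 days remain.
June 1–5, 2193: 5 days.
Residual: 12 days.
Total: 1473 days.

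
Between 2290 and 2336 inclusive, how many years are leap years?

11

Years divisible by 4 in [2290, 2336]: 2292, 2296, 2300, 2304, 2308, 2312, 2316, 2320, 2324, 2328, 2332, 2336.
Of these, 2300 is divisible by 100 but not 400, so not leap.
Leap years: 12 − 1 = 11.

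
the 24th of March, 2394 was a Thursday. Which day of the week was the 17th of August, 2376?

Count forward from the earlier date (August 17, 2376) to the later (March 24, 2394):
Day-of-year of August 17, 2376: 230.
Day-of-year of March 24, 2394: 83.
2376 has 366 days, so 366 − 230 = 136 days remain in 2376.
Full years 2377–2393: 13 common + 4 leap = 13×365 + 4×366 = 6209 days.
Total: 136 + 6209 + 83 = 6428 days.
6428 mod 7 = 2, so 2 days before Thursday is Tuesday.

Tuesday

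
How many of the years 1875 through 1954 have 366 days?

Years divisible by 4: 1876, 1880, …, 1952 — 20 in all.
Of these, 1900 is divisible by 100 but not 400, so not leap.
Leap years: 20 − 1 = 19.

19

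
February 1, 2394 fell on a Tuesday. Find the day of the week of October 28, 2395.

Saturday

February 2394: 28 − 1 = 27 days remain (2394 is not a leap year, so February has 28 days).
Then 19 full months totalling 579 days.
October 1–28, 2395: 28 days.
Total: 27 + 579 + 28 = 634 days.
634 mod 7 = 4, so 4 days after Tuesday is Saturday.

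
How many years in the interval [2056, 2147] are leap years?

Years divisible by 4: 2056, 2060, …, 2144 — 23 in all.
Of these, 2100 is divisible by 100 but not 400, so not leap.
Leap years: 23 − 1 = 22.

22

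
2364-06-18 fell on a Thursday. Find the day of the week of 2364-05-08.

Count forward from the earlier date (May 8, 2364) to the later (June 18, 2364):
May 2364: 31 − 8 = 23 days remain.
June 1–18, 2364: 18 days.
Total: 23 + 18 = 41 days.
41 mod 7 = 6, so 6 days before Thursday is Friday.

Friday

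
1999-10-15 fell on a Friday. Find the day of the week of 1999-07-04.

Count forward from the earlier date (July 4, 1999) to the later (October 15, 1999):
July 1999: 31 − 4 = 27 days remain.
Then August (31), September (30): 31 + 30 = 61 days.
October 1–15, 1999: 15 days.
Total: 27 + 61 + 15 = 103 days.
103 mod 7 = 5, so 5 days before Friday is Sunday.

Sunday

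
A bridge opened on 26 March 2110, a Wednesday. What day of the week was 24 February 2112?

March 26, 2110 → March 26, 2111: 365 days.
March 2111: 31 − 26 = 5 days remain.
Then 10 full months totalling 306 days.
February 1–24, 2112: 24 days (2112 is a leap year).
Residual: 335 days.
Total: 700 days.
700 is a multiple of 7, so 24 February 2112 falls on the same weekday: Wednesday.

Wednesday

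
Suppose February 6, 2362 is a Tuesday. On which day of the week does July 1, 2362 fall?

Sunday

February 2362: 28 − 6 = 22 days remain (2362 is not a leap year, so February has 28 days).
Then March (31), April (30), May (31), June (30): 31 + 30 + 31 + 30 = 122 days.
July 1, 2362: 1 day.
Total: 22 + 122 + 1 = 145 days.
145 mod 7 = 5, so 5 days after Tuesday is Sunday.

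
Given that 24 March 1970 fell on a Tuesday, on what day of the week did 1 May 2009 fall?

Friday

Day-of-year of March 24, 1970: 83.
Day-of-year of May 1, 2009: 121.
1970 has 365 days, so 365 − 83 = 282 days remain in 1970.
Full years 1971–2008: 28 common + 10 leap = 28×365 + 10×366 = 13880 days.
Total: 282 + 13880 + 121 = 14283 days.
14283 mod 7 = 3, so 3 days after Tuesday is Friday.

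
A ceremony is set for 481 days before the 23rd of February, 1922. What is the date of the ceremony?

the 30th of October, 1920

Count 481 days before February 23, 1922:
October 30, 1920 → October 30, 1921: 365 days.
October 1921: 31 − 30 = 1 day remains.
Then November (30), December (31), January (31): 30 + 31 + 31 = 92 days.
February 1–23, 1922: 23 days (1922 is not a leap year).
Residual: 116 days.
Total: 481 days.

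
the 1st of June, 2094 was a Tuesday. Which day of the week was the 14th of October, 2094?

June 2094: 30 − 1 = 29 days remain.
Then July (31), August (31), September (30): 31 + 31 + 30 = 92 days.
October 1–14, 2094: 14 days.
Total: 29 + 92 + 14 = 135 days.
135 mod 7 = 2, so 2 days after Tuesday is Thursday.

Thursday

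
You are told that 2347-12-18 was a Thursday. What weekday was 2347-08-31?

Count forward from the earlier date (August 31, 2347) to the later (December 18, 2347):
August 2347: 31 − 31 = 0 days remain.
Then September (30), October (31), November (30): 30 + 31 + 30 = 91 days.
December 1–18, 2347: 18 days.
Total: 0 + 91 + 18 = 109 days.
109 mod 7 = 4, so 4 days before Thursday is Sunday.

Sunday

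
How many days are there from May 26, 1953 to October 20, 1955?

May 26, 1953 → May 26, 1954: 365 days.
May 26, 1954 → May 26, 1955: 365 days.
May 1955: 31 − 26 = 5 days remain.
Then June (30), July (31), August (31), September (30): 30 + 31 + 31 + 30 = 122 days.
October 1–20, 1955: 20 days.
Residual: 147 days.
Total: 877 days.

877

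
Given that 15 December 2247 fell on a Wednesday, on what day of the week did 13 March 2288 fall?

From December 15, 2247 to December 15, 2287: 40 years, of which 10 contain a Feb 29 — 30×365 + 10×366 = 14610 days.
December 2287: 31 − 15 = 16 days remain.
Then January (31), February 2288 (29): 31 + 29 = 60 days.
March 1–13, 2288: 13 days.
Residual: 89 days.
Total: 14699 days.
14699 mod 7 = 6, so 6 days after Wednesday is Tuesday.

Tuesday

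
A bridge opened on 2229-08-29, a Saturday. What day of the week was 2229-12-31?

August 2229: 31 − 29 = 2 days remain.
Then September (30), October (31), November (30): 30 + 31 + 30 = 91 days.
December 1–31, 2229: 31 days.
Total: 2 + 91 + 31 = 124 days.
124 mod 7 = 5, so 5 days after Saturday is Thursday.

Thursday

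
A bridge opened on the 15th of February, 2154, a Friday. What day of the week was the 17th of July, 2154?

Wednesday

February 2154: 28 − 15 = 13 days remain (2154 is not a leap year, so February has 28 days).
Then March (31), April (30), May (31), June (30): 31 + 30 + 31 + 30 = 122 days.
July 1–17, 2154: 17 days.
Total: 13 + 122 + 17 = 152 days.
152 mod 7 = 5, so 5 days after Friday is Wednesday.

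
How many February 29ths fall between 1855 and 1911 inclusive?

Years divisible by 4: 1856, 1860, …, 1908 — 14 in all.
Of these, 1900 is divisible by 100 but not 400, so not leap.
Leap years: 14 − 1 = 13.

13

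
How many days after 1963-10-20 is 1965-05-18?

576

October 20, 1963 → October 20, 1964: 366 days (1964 is a leap year).
October 1964: 31 − 20 = 11 days remain.
Then November (30), December (31), January (31), February 1965 (28), March (31), April (30): 30 + 31 + 31 + 28 + 31 + 30 = 181 days.
May 1–18, 1965: 18 days.
Residual: 210 days.
Total: 576 days.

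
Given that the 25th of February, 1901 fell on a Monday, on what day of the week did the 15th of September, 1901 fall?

Sunday

February 1901: 28 − 25 = 3 days remain (1901 is not a leap year, so February has 28 days).
Then March (31), April (30), May (31), June (30), July (31), August (31): 31 + 30 + 31 + 30 + 31 + 31 = 184 days.
September 1–15, 1901: 15 days.
Total: 3 + 184 + 15 = 202 days.
202 mod 7 = 6, so 6 days after Monday is Sunday.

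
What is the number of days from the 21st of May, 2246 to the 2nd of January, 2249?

Day-of-year of May 21, 2246: 141.
Day-of-year of January 2, 2249: 2.
2246 has 365 days, so 365 − 141 = 224 days remain in 2246.
Full years: 2247: 365; 2248: 366. Sum = 731.
Total: 224 + 731 + 2 = 957 days.

957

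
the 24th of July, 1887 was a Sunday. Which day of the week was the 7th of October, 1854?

Count forward from the earlier date (October 7, 1854) to the later (July 24, 1887):
From October 7, 1854 to October 7, 1886: 32 years, of which 8 contain a Feb 29 — 24×365 + 8×366 = 11688 days.
October 1886: 31 − 7 = 24 days remain.
Then November (30), December (31), January (31), February 1887 (28), March (31), April (30), May (31), June (30): 30 + 31 + 31 + 28 + 31 + 30 + 31 + 30 = 242 days.
July 1–24, 1887: 24 days.
Residual: 290 days.
Total: 11978 days.
11978 mod 7 = 1, so 1 day before Sunday is Saturday.

Saturday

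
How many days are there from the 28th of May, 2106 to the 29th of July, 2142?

13211

Day-of-year of May 28, 2106: 148.
Day-of-year of July 29, 2142: 210.
2106 has 365 days, so 365 − 148 = 217 days remain in 2106.
Full years 2107–2141: 26 common + 9 leap = 26×365 + 9×366 = 12784 days.
Total: 217 + 12784 + 210 = 13211 days.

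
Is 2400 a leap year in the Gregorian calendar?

Yes

2400 is a leap year (divisible by 400).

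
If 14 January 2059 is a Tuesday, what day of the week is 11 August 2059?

Monday

January 2059: 31 − 14 = 17 days remain.
Then February 2059 (28), March (31), April (30), May (31), June (30), July (31): 28 + 31 + 30 + 31 + 30 + 31 = 181 days.
August 1–11, 2059: 11 days.
Total: 17 + 181 + 11 = 209 days.
209 mod 7 = 6, so 6 days after Tuesday is Monday.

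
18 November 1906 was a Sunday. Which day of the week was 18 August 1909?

Wednesday

November 18, 1906 → November 18, 1907: 365 days.
November 18, 1907 → November 18, 1908: 366 days (1908 is a leap year).
November 1908: 30 − 18 = 12 days remain.
Then December (31), January (31), February 1909 (28), March (31), April (30), May (31), June (30), July (31): 31 + 31 + 28 + 31 + 30 + 31 + 30 + 31 = 243 days.
August 1–18, 1909: 18 days.
Residual: 273 days.
Total: 1004 days.
1004 mod 7 = 3, so 3 days after Sunday is Wednesday.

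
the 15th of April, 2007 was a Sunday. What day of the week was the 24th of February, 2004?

Count forward from the earlier date (February 24, 2004) to the later (April 15, 2007):
February 24, 2004 → February 24, 2005: 366 days (2004 is a leap year).
February 24, 2005 → February 24, 2006: 365 days.
February 24, 2006 → February 24, 2007: 365 days.
February 2007: 28 − 24 = 4 days remain (2007 is not a leap year, so February has 28 days).
Then March (31): 31 days.
April 1–15, 2007: 15 days.
Residual: 50 days.
Total: 1146 days.
1146 mod 7 = 5, so 5 days before Sunday is Tuesday.

Tuesday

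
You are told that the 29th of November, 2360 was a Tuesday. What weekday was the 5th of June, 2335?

Count forward from the earlier date (June 5, 2335) to the later (November 29, 2360):
From June 5, 2335 to June 5, 2360: 25 years, of which 7 contain a Feb 29 — 18×365 + 7×366 = 9132 days.
June 2360: 30 − 5 = 25 days remain.
Then July (31), August (31), September (30), October (31): 31 + 31 + 30 + 31 = 123 days.
November 1–29, 2360: 29 days.
Residual: 177 days.
Total: 9309 days.
9309 mod 7 = 6, so 6 days before Tuesday is Wednesday.

Wednesday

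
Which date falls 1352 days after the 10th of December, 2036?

the 23rd of August, 2040

Count 1352 days after December 10, 2036:
December 10, 2036 → December 10, 2037: 365 days.
December 10, 2037 → December 10, 2038: 365 days.
December 10, 2038 → December 10, 2039: 365 days.
December 2039: 31 − 10 = 21 days remain.
Then January (31), February 2040 (29), March (31), April (30), May (31), June (30), July (31): 31 + 29 + 31 + 30 + 31 + 30 + 31 = 213 days.
August 1–23, 2040: 23 days.
Residual: 257 days.
Total: 1352 days.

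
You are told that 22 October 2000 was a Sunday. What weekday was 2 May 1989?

Count forward from the earlier date (May 2, 1989) to the later (October 22, 2000):
Day-of-year of May 2, 1989: 122.
Day-of-year of October 22, 2000: 296.
1989 has 365 days, so 365 − 122 = 243 days remain in 1989.
Full years 1990–1999: 8 common + 2 leap = 8×365 + 2×366 = 3652 days.
Total: 243 + 3652 + 296 = 4191 days.
4191 mod 7 = 5, so 5 days before Sunday is Tuesday.

Tuesday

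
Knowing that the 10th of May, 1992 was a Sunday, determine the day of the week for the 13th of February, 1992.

Thursday

Count forward from the earlier date (February 13, 1992) to the later (May 10, 1992):
February 1992: 29 − 13 = 16 days remain (1992 is a leap year, so February has 29 days).
Then March (31), April (30): 31 + 30 = 61 days.
May 1–10, 1992: 10 days.
Total: 16 + 61 + 10 = 87 days.
87 mod 7 = 3, so 3 days before Sunday is Thursday.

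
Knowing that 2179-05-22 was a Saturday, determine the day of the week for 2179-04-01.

Count forward from the earlier date (April 1, 2179) to the later (May 22, 2179):
April 2179: 30 − 1 = 29 days remain.
May 1–22, 2179: 22 days.
Total: 29 + 22 = 51 days.
51 mod 7 = 2, so 2 days before Saturday is Thursday.

Thursday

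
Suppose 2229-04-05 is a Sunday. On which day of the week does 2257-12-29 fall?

From April 5, 2229 to April 5, 2257: 28 years, of which 7 contain a Feb 29 — 21×365 + 7×366 = 10227 days.
April 2257: 30 − 5 = 25 days remain.
Then May (31), June (30), July (31), August (31), September (30), October (31), November (30): 31 + 30 + 31 + 31 + 30 + 31 + 30 = 214 days.
December 1–29, 2257: 29 days.
Residual: 268 days.
Total: 10495 days.
10495 mod 7 = 2, so 2 days after Sunday is Tuesday.

Tuesday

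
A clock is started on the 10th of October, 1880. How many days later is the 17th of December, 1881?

October 1880: 31 − 10 = 21 days remain.
Then 13 full months totalling 395 days.
December 1–17, 1881: 17 days.
Total: 21 + 395 + 17 = 433 days.

433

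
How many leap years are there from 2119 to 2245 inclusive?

Years divisible by 4: 2120, 2124, …, 2244 — 32 in all.
Of these, 2200 is divisible by 100 but not 400, so not leap.
Leap years: 32 − 1 = 31.

31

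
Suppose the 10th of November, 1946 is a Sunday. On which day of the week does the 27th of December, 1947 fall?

November 10, 1946 → November 10, 1947: 365 days.
November 1947: 30 − 10 = 20 days remain.
December 1–27, 1947: 27 days.
Residual: 47 days.
Total: 412 days.
412 mod 7 = 6, so 6 days after Sunday is Saturday.

Saturday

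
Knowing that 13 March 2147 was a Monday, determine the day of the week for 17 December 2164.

Day-of-year of March 13, 2147: 72.
Day-of-year of December 17, 2164: 352.
2147 has 365 days, so 365 − 72 = 293 days remain in 2147.
Full years 2148–2163: 12 common + 4 leap = 12×365 + 4×366 = 5844 days.
Total: 293 + 5844 + 352 = 6489 days.
6489 is a multiple of 7, so 17 December 2164 falls on the same weekday: Monday.

Monday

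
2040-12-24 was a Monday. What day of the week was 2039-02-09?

Wednesday

Count forward from the earlier date (February 9, 2039) to the later (December 24, 2040):
February 2039: 28 − 9 = 19 days remain (2039 is not a leap year, so February has 28 days).
Then 21 full months totalling 641 days.
December 1–24, 2040: 24 days.
Total: 19 + 641 + 24 = 684 days.
684 mod 7 = 5, so 5 days before Monday is Wednesday.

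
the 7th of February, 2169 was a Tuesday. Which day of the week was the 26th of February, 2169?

Sunday

Within February 2169: 26 − 7 = 19 days.
19 mod 7 = 5, so 5 days after Tuesday is Sunday.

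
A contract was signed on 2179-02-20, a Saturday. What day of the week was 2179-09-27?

Monday

February 2179: 28 − 20 = 8 days remain (2179 is not a leap year, so February has 28 days).
Then March (31), April (30), May (31), June (30), July (31), August (31): 31 + 30 + 31 + 30 + 31 + 31 = 184 days.
September 1–27, 2179: 27 days.
Total: 8 + 184 + 27 = 219 days.
219 mod 7 = 2, so 2 days after Saturday is Monday.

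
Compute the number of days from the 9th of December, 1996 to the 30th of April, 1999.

December 9, 1996 → December 9, 1997: 365 days.
December 9, 1997 → December 9, 1998: 365 days.
December 1998: 31 − 9 = 22 days remain.
Then January (31), February 1999 (28), March (31): 31 + 28 + 31 = 90 days.
April 1–30, 1999: 30 days.
Residual: 142 days.
Total: 872 days.

872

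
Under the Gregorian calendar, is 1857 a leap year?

No

1857 is not a leap year.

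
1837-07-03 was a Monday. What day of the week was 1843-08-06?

Day-of-year of July 3, 1837: 184.
Day-of-year of August 6, 1843: 218.
1837 has 365 days, so 365 − 184 = 181 days remain in 1837.
Full years: 1838: 365; 1839: 365; 1840: 366; 1841: 365; 1842: 365. Sum = 1826.
Total: 181 + 1826 + 218 = 2225 days.
2225 mod 7 = 6, so 6 days after Monday is Sunday.

Sunday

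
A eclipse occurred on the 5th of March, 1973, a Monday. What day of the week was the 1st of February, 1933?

Count forward from the earlier date (February 1, 1933) to the later (March 5, 1973):
Day-of-year of February 1, 1933: 32.
Day-of-year of March 5, 1973: 64.
1933 has 365 days, so 365 − 32 = 333 days remain in 1933.
Full years 1934–1972: 29 common + 10 leap = 29×365 + 10×366 = 14245 days.
Total: 333 + 14245 + 64 = 14642 days.
14642 mod 7 = 5, so 5 days before Monday is Wednesday.

Wednesday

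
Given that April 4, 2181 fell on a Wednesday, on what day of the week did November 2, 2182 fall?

Saturday

April 4, 2181 → April 4, 2182: 365 days.
April 2182: 30 − 4 = 26 days remain.
Then May (31), June (30), July (31), August (31), September (30), October (31): 31 + 30 + 31 + 31 + 30 + 31 = 184 days.
November 1–2, 2182: 2 days.
Residual: 212 days.
Total: 577 days.
577 mod 7 = 3, so 3 days after Wednesday is Saturday.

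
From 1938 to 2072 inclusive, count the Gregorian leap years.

34

Years divisible by 4: 1940, 1944, …, 2072 — 34 in all.
2000 is divisible by 400, so still leap.
No century exceptions apply. Count: 34.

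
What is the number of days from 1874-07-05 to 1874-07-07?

2

Within July 1874: 7 − 5 = 2 days.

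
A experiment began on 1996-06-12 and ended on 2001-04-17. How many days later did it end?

1770

Day-of-year of June 12, 1996: 164.
Day-of-year of April 17, 2001: 107.
1996 has 366 days, so 366 − 164 = 202 days remain in 1996.
Full years: 1997: 365; 1998: 365; 1999: 365; 2000: 366. Sum = 1461.
Total: 202 + 1461 + 107 = 1770 days.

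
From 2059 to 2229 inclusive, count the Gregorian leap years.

Years divisible by 4: 2060, 2064, …, 2228 — 43 in all.
Of these, 2100, 2200 are divisible by 100 but not 400, so not leap.
Leap years: 43 − 2 = 41.

41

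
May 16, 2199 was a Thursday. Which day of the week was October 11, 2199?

May 2199: 31 − 16 = 15 days remain.
Then June (30), July (31), August (31), September (30): 30 + 31 + 31 + 30 = 122 days.
October 1–11, 2199: 11 days.
Total: 15 + 122 + 11 = 148 days.
148 mod 7 = 1, so 1 day after Thursday is Friday.

Friday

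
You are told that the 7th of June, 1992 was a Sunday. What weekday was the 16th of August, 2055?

Day-of-year of June 7, 1992: 159.
Day-of-year of August 16, 2055: 228.
1992 has 366 days, so 366 − 159 = 207 days remain in 1992.
Full years 1993–2054: 47 common + 15 leap = 47×365 + 15×366 = 22645 days.
Total: 207 + 22645 + 228 = 23080 days.
23080 mod 7 = 1, so 1 day after Sunday is Monday.

Monday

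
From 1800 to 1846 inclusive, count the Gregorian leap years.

Years divisible by 4 in [1800, 1846]: 1800, 1804, 1808, 1812, 1816, 1820, 1824, 1828, 1832, 1836, 1840, 1844.
Of these, 1800 is divisible by 100 but not 400, so not leap.
Leap years: 12 − 1 = 11.

11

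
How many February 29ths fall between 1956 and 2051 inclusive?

Years divisible by 4: 1956, 1960, …, 2048 — 24 in all.
2000 is divisible by 400, so still leap.
No century exceptions apply. Count: 24.

24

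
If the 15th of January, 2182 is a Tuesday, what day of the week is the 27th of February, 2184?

Friday

January 2182: 31 − 15 = 16 days remain.
Then 24 full months totalling 730 days.
February 1–27, 2184: 27 days (2184 is a leap year).
Total: 16 + 730 + 27 = 773 days.
773 mod 7 = 3, so 3 days after Tuesday is Friday.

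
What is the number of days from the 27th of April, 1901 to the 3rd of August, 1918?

6307

From April 27, 1901 to April 27, 1918: 17 years, of which 4 contain a Feb 29 — 13×365 + 4×366 = 6209 days.
April 1918: 30 − 27 = 3 days remain.
Then May (31), June (30), July (31): 31 + 30 + 31 = 92 days.
August 1–3, 1918: 3 days.
Residual: 98 days.
Total: 6307 days.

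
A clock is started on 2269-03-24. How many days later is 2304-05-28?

Day-of-year of March 24, 2269: 83.
Day-of-year of May 28, 2304: 149.
2269 has 365 days, so 365 − 83 = 282 days remain in 2269.
Full years 2270–2303: 27 common + 7 leap = 27×365 + 7×366 = 12417 days.
Total: 282 + 12417 + 149 = 12848 days.

12848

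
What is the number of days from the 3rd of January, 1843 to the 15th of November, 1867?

9082

From January 3, 1843 to January 3, 1867: 24 years, of which 6 contain a Feb 29 — 18×365 + 6×366 = 8766 days.
January 1867: 31 − 3 = 28 days remain.
Then 9 full months totalling 273 days.
November 1–15, 1867: 15 days.
Residual: 316 days.
Total: 9082 days.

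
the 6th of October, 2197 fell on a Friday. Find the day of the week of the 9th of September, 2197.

Count forward from the earlier date (September 9, 2197) to the later (October 6, 2197):
September 2197: 30 − 9 = 21 days remain.
October 1–6, 2197: 6 days.
Total: 21 + 6 = 27 days.
27 mod 7 = 6, so 6 days before Friday is Saturday.

Saturday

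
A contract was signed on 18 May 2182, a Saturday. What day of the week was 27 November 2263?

Day-of-year of May 18, 2182: 138.
Day-of-year of November 27, 2263: 331.
2182 has 365 days, so 365 − 138 = 227 days remain in 2182.
Full years 2183–2262: 61 common + 19 leap = 61×365 + 19×366 = 29219 days.
Total: 227 + 29219 + 331 = 29777 days.
29777 mod 7 = 6, so 6 days after Saturday is Friday.

Friday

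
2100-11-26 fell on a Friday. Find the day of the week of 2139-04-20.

Day-of-year of November 26, 2100: 330.
Day-of-year of April 20, 2139: 110.
2100 has 365 days, so 365 − 330 = 35 days remain in 2100.
Full years 2101–2138: 29 common + 9 leap = 29×365 + 9×366 = 13879 days.
Total: 35 + 13879 + 110 = 14024 days.
14024 mod 7 = 3, so 3 days after Friday is Monday.

Monday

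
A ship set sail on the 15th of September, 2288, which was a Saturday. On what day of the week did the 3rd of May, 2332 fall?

Day-of-year of September 15, 2288: 259.
Day-of-year of May 3, 2332: 124.
2288 has 366 days, so 366 − 259 = 107 days remain in 2288.
Full years 2289–2331: 34 common + 9 leap = 34×365 + 9×366 = 15704 days.
Total: 107 + 15704 + 124 = 15935 days.
15935 mod 7 = 3, so 3 days after Saturday is Tuesday.

Tuesday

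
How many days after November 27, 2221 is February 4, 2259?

Day-of-year of November 27, 2221: 331.
Day-of-year of February 4, 2259: 35.
2221 has 365 days, so 365 − 331 = 34 days remain in 2221.
Full years 2222–2258: 28 common + 9 leap = 28×365 + 9×366 = 13514 days.
Total: 34 + 13514 + 35 = 13583 days.

13583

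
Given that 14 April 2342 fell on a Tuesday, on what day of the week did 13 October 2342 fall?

Tuesday

April 2342: 30 − 14 = 16 days remain.
Then May (31), June (30), July (31), August (31), September (30): 31 + 30 + 31 + 31 + 30 = 153 days.
October 1–13, 2342: 13 days.
Total: 16 + 153 + 13 = 182 days.
182 is a multiple of 7, so 13 October 2342 falls on the same weekday: Tuesday.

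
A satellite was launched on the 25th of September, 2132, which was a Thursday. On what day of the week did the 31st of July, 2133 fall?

Friday

Day-of-year of September 25, 2132: 269.
Day-of-year of July 31, 2133: 212.
2132 has 366 days, so 366 − 269 = 97 days remain in 2132.
Total: 97 + 212 = 309 days.
309 mod 7 = 1, so 1 day after Thursday is Friday.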